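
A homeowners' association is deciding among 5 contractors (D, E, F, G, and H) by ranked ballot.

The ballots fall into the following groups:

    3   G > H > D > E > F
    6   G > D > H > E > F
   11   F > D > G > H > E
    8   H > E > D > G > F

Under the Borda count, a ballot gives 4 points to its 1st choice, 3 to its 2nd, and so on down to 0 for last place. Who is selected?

Borda scores:
  D: 3·2 + 6·3 + 11·3 + 8·2 = 73
  E: 3·1 + 6·1 + 11·0 + 8·3 = 33
  F: 3·0 + 6·0 + 11·4 + 8·0 = 44
  G: 3·4 + 6·4 + 11·2 + 8·1 = 66
  H: 3·3 + 6·2 + 11·1 + 8·4 = 64
D has the highest total.

D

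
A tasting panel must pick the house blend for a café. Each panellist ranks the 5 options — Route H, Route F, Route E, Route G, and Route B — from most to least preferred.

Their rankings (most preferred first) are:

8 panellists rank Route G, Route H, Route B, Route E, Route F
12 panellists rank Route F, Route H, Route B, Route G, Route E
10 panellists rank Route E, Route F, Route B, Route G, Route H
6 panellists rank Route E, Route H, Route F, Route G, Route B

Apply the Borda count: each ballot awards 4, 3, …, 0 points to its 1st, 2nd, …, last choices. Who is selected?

Route F

Borda scores:
  Route H: 8·3 + 12·3 + 10·0 + 6·3 = 78
  Route F: 8·0 + 12·4 + 10·3 + 6·2 = 90
  Route E: 8·1 + 12·0 + 10·4 + 6·4 = 72
  Route G: 8·4 + 12·1 + 10·1 + 6·1 = 60
  Route B: 8·2 + 12·2 + 10·2 + 6·0 = 60
Route F has the highest total.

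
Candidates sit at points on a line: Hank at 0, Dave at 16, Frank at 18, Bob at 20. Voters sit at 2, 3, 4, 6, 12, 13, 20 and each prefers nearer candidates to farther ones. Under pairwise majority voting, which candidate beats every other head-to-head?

Hank

With single-peaked preferences on a line, the Condorcet winner is the candidate closest to the median voter.
The median voter (position 6) is closest to Hank at 0.
Check: Hank vs Frank — voters closer to Hank: 4 of 7.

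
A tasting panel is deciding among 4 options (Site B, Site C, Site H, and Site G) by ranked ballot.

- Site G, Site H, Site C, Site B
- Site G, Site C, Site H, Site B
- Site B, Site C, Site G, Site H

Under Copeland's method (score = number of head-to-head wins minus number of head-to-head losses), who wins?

Pairwise results:
  Site B vs Site C: Site C wins 2–1.
  Site B vs Site H: Site H wins 2–1.
  Site B vs Site G: Site G wins 2–1.
  Site C vs Site H: Site C wins 2–1.
  Site C vs Site G: Site G wins 2–1.
  Site H vs Site G: Site G wins 3–0.
Copeland scores (wins − losses):
  Site B: 0 − 3 = -3
  Site C: 2 − 1 = 1
  Site H: 1 − 2 = -1
  Site G: 3 − 0 = 3
Site G has the best Copeland score.

Site G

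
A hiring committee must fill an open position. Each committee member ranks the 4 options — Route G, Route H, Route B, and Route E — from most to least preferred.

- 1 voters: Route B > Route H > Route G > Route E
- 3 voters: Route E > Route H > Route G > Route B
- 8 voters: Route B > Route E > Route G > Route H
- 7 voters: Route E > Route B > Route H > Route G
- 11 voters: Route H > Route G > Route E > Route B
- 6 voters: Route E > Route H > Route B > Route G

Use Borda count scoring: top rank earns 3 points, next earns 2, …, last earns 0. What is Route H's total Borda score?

Borda scores:
  Route G: 1 + 3·1 + 8·1 + 7·0 + 11·2 + 6·0 = 34
  Route H: 2 + 3·2 + 8·0 + 7·1 + 11·3 + 6·2 = 60
  Route B: 3 + 3·0 + 8·3 + 7·2 + 11·0 + 6·1 = 47
  Route E: 0 + 3·3 + 8·2 + 7·3 + 11·1 + 6·3 = 75

60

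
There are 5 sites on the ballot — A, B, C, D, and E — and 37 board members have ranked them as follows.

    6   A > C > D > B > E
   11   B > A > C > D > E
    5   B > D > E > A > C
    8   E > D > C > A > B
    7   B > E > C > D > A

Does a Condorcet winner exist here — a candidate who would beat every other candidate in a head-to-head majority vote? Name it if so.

Head-to-head results (37 voters total):
A vs B: B wins 23–14.
A vs C: A wins 22–15.
A vs D: D wins 20–17.
A vs E: E wins 20–17.
B vs C: B wins 23–14.
B vs D: B wins 23–14.
B vs E: B wins 29–8.
C vs D: C wins 24–13.
C vs E: E wins 20–17.
D vs E: D wins 22–15.
B beats each rival — A (23–14), C (23–14), D (23–14), E (29–8) — so B is the Condorcet winner.

B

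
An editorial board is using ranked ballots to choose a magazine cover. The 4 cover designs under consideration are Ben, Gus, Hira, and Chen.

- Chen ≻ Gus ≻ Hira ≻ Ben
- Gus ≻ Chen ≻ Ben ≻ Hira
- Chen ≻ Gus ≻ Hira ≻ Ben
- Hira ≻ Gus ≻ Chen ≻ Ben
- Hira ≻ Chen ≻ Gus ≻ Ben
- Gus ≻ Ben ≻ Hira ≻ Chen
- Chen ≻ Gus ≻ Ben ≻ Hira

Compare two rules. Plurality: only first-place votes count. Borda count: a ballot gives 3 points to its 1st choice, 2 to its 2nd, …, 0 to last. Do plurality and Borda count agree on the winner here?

No

Plurality first-place counts: Ben 0, Gus 2, Hira 2, Chen 3 → Chen.
Borda totals: Ben 4, Gus 15, Hira 9, Chen 14 → Gus.
The two rules disagree: plurality picks Chen, Borda picks Gus.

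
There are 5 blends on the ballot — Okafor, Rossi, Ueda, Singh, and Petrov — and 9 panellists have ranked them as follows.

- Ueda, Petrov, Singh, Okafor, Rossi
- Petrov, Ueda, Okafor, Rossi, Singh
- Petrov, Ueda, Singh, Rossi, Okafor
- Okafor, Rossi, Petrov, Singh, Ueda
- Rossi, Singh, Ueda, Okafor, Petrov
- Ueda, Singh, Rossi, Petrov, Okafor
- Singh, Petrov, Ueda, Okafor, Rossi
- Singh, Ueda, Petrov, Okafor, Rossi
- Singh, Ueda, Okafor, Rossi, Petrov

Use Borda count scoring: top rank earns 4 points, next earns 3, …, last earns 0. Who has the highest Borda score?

Borda scores:
  Okafor: 1 + 2 + 0 + 4 + 1 + 0 + 1 + 1 + 2 = 12
  Rossi: 0 + 1 + 1 + 3 + 4 + 2 + 0 + 0 + 1 = 12
  Ueda: 4 + 3 + 3 + 0 + 2 + 4 + 2 + 3 + 3 = 24
  Singh: 2 + 0 + 2 + 1 + 3 + 3 + 4 + 4 + 4 = 23
  Petrov: 3 + 4 + 4 + 2 + 0 + 1 + 3 + 2 + 0 = 19
Ueda has the highest total.

Ueda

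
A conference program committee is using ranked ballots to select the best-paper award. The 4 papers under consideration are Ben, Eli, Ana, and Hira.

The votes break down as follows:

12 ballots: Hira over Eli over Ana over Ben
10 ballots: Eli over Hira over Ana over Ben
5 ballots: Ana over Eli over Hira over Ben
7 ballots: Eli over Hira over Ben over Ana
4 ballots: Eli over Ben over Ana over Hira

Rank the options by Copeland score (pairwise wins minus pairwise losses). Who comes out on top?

Pairwise results:
  Ben vs Eli: Eli wins 38–0.
  Ben vs Ana: Ana wins 27–11.
  Ben vs Hira: Hira wins 34–4.
  Eli vs Ana: Eli wins 33–5.
  Eli vs Hira: Eli wins 26–12.
  Ana vs Hira: Hira wins 29–9.
Copeland scores (wins − losses):
  Ben: 0 − 3 = -3
  Eli: 3 − 0 = 3
  Ana: 1 − 2 = -1
  Hira: 2 − 1 = 1
Eli has the best Copeland score.

Eli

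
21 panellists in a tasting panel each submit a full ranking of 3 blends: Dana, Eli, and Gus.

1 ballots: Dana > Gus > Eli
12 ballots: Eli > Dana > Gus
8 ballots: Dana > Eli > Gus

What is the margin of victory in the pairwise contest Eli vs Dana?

3

Ballots ranking Eli above Dana: 12.
Ballots ranking Dana above Eli: 1+8 = 9.
Eli wins 12–9, a margin of 3.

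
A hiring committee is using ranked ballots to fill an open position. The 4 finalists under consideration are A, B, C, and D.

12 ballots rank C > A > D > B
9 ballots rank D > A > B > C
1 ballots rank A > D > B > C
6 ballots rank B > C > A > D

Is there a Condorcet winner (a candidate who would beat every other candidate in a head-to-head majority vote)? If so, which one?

There is no Condorcet winner

Head-to-head results (28 voters total):
A vs B: A wins 22–6.
A vs C: C wins 18–10.
A vs D: A wins 19–9.
B vs C: B wins 16–12.
B vs D: D wins 22–6.
C vs D: C wins 18–10.
No candidate beats all others: A beats B beats C beats A, a majority cycle.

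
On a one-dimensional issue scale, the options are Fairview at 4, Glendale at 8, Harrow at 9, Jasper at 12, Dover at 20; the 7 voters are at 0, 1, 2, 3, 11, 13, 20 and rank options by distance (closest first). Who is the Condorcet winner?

Fairview

With single-peaked preferences on a line, the Condorcet winner is the candidate closest to the median voter.
The median voter (position 3) is closest to Fairview at 4.
Check: Fairview vs Jasper — voters closer to Fairview: 4 of 7.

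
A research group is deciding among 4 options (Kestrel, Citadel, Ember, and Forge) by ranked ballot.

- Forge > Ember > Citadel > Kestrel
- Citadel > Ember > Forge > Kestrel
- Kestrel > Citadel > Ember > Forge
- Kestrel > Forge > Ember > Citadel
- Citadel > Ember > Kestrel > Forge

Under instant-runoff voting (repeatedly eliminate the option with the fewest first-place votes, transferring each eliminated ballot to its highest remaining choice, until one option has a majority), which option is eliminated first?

Ember

Round 1: Kestrel 2, Citadel 2, Forge 1, Ember 0. Ember has the fewest and is eliminated.
Round 2: Kestrel 2, Citadel 2, Forge 1. Forge has the fewest and is eliminated.
Round 3: Citadel 3, Kestrel 2. Citadel has a majority.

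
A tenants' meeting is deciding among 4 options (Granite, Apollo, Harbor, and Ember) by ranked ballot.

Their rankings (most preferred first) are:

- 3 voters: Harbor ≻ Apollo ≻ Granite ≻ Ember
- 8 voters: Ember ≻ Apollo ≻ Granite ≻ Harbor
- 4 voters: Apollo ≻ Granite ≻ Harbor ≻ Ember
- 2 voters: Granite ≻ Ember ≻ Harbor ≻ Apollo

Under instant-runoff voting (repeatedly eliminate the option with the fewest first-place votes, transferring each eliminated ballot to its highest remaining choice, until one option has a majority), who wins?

Round 1: Ember 8, Apollo 4, Harbor 3, Granite 2. Granite has the fewest and is eliminated.
Round 2: Ember 10, Apollo 4, Harbor 3. Ember has a majority.

Ember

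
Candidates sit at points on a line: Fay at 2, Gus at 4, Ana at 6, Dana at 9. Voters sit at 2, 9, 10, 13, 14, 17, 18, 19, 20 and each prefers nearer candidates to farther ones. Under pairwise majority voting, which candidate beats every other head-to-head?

With single-peaked preferences on a line, the Condorcet winner is the candidate closest to the median voter.
The median voter (position 14) is closest to Dana at 9.
Check: Dana vs Ana — voters closer to Dana: 8 of 9.

Dana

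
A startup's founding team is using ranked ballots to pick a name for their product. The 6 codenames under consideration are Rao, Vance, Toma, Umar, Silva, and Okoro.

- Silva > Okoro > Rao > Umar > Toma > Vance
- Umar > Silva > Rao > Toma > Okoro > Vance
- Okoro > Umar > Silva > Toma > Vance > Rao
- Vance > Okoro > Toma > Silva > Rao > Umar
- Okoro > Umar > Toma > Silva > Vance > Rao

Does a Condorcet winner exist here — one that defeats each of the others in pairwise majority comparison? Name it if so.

Head-to-head results (5 voters total):
Rao vs Vance: Vance wins 3–2.
Rao vs Toma: Toma wins 3–2.
Rao vs Umar: Umar wins 3–2.
Rao vs Silva: Silva wins 5–0.
Rao vs Okoro: Okoro wins 4–1.
Vance vs Toma: Toma wins 4–1.
Vance vs Umar: Umar wins 4–1.
Vance vs Silva: Silva wins 4–1.
Vance vs Okoro: Okoro wins 4–1.
Toma vs Umar: Umar wins 4–1.
Toma vs Silva: Silva wins 3–2.
Toma vs Okoro: Okoro wins 4–1.
Umar vs Silva: Umar wins 3–2.
Umar vs Okoro: Okoro wins 4–1.
Silva vs Okoro: Okoro wins 3–2.
Okoro beats each rival — Rao (4–1), Vance (4–1), Toma (4–1), Umar (4–1), Silva (3–2) — so Okoro is the Condorcet winner.

Okoro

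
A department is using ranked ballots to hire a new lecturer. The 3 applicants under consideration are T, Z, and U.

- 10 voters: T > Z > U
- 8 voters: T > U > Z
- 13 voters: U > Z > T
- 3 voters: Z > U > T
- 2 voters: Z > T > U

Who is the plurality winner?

First-place vote totals:
  T: 18
  Z: 5
  U: 13
T has the most first-place votes.

T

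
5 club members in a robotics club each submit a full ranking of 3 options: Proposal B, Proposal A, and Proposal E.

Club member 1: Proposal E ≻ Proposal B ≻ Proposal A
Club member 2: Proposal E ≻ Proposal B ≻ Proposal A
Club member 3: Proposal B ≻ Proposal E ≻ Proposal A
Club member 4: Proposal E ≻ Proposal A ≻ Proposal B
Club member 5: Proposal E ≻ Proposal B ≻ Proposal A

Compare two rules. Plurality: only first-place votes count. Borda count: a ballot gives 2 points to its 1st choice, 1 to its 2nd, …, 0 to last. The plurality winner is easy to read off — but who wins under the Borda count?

Plurality first-place counts: Proposal B 1, Proposal A 0, Proposal E 4 → Proposal E.
Borda totals: Proposal B 5, Proposal A 1, Proposal E 9 → Proposal E.

Proposal E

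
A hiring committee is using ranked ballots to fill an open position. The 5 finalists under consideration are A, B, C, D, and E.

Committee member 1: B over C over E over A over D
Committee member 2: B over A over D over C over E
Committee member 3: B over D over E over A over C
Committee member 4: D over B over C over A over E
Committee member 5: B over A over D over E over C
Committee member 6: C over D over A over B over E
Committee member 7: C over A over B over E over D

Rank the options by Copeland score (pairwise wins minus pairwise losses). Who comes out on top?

Pairwise results:
  A vs B: B wins 5–2.
  A vs C: C wins 4–3.
  A vs D: A wins 4–3.
  A vs E: A wins 5–2.
  B vs C: B wins 5–2.
  B vs D: B wins 5–2.
  B vs E: B wins 7–0.
  C vs D: D wins 4–3.
  C vs E: C wins 5–2.
  D vs E: D wins 5–2.
Copeland scores (wins − losses):
  A: 2 − 2 = 0
  B: 4 − 0 = 4
  C: 2 − 2 = 0
  D: 2 − 2 = 0
  E: 0 − 4 = -4
B has the best Copeland score.

B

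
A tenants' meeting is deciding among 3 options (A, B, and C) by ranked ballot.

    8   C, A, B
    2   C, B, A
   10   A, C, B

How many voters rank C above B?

Ballots ranking C above B: 8+2+10 = 20.
Ballots ranking B above C: 0.
So 20 of 20 voters prefer C to B.

20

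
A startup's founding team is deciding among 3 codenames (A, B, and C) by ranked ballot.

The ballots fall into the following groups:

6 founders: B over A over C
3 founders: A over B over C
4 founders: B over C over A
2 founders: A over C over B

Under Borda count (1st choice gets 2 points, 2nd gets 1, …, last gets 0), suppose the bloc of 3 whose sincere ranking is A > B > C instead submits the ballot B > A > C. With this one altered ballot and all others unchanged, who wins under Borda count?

B

Borda totals with the altered ballot: A 13, B 26, C 6.
The winner is unchanged: still B.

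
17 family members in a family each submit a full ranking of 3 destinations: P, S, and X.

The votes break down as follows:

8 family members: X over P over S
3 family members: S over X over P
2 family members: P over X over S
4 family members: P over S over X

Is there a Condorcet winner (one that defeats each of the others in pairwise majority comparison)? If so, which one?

X

Head-to-head results (17 voters total):
P vs S: P wins 14–3.
P vs X: X wins 11–6.
S vs X: X wins 10–7.
X beats each rival — P (11–6), S (10–7) — so X is the Condorcet winner.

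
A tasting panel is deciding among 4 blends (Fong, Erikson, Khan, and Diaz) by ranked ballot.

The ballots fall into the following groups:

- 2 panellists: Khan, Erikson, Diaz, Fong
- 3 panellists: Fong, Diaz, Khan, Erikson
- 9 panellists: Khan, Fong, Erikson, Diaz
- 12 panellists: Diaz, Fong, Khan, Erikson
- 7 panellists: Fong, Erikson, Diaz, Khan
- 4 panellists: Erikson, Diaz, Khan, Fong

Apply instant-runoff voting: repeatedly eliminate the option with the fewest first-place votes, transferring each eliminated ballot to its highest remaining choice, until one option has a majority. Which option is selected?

Diaz

Round 1: Diaz 12, Khan 11, Fong 10, Erikson 4. Erikson has the fewest and is eliminated.
Round 2: Diaz 16, Khan 11, Fong 10. Fong has the fewest and is eliminated.
Round 3: Diaz 26, Khan 11. Diaz has a majority.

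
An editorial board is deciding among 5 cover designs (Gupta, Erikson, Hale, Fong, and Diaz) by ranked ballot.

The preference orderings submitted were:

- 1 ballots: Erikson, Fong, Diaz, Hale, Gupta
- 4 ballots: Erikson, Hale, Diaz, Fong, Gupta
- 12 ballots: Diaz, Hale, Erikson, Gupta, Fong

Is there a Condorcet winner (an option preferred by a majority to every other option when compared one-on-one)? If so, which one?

Head-to-head results (17 voters total):
Gupta vs Erikson: Erikson wins 17–0.
Gupta vs Hale: Hale wins 17–0.
Gupta vs Fong: Gupta wins 12–5.
Gupta vs Diaz: Diaz wins 17–0.
Erikson vs Hale: Hale wins 12–5.
Erikson vs Fong: Erikson wins 17–0.
Erikson vs Diaz: Diaz wins 12–5.
Hale vs Fong: Hale wins 16–1.
Hale vs Diaz: Diaz wins 13–4.
Fong vs Diaz: Diaz wins 16–1.
Diaz beats each rival — Gupta (17–0), Erikson (12–5), Hale (13–4), Fong (16–1) — so Diaz is the Condorcet winner.

Diaz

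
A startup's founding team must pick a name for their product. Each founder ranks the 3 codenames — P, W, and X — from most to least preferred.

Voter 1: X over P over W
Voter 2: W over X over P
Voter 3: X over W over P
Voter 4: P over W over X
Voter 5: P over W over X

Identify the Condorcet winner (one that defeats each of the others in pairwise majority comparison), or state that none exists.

Head-to-head results (5 voters total):
P vs W: P wins 3–2.
P vs X: X wins 3–2.
W vs X: W wins 3–2.
No candidate beats all others: P beats W beats X beats P, a majority cycle.

There is no Condorcet winner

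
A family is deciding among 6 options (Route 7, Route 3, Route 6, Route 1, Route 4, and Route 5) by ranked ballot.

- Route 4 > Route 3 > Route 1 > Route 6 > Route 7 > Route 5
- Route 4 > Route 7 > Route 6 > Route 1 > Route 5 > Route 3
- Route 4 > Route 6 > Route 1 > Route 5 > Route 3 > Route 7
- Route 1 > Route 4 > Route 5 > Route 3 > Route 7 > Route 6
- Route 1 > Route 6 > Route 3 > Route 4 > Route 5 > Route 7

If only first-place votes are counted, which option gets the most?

First-place vote totals:
  Route 7: 0
  Route 3: 0
  Route 6: 0
  Route 1: 2
  Route 4: 3
  Route 5: 0
Route 4 has the most first-place votes.

Route 4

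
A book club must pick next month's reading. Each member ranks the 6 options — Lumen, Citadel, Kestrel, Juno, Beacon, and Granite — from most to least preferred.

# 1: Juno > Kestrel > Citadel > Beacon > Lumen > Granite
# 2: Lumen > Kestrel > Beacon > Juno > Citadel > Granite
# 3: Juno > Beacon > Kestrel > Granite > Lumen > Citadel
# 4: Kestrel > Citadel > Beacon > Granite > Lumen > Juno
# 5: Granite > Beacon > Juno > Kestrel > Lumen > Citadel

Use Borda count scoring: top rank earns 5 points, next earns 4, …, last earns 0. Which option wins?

Kestrel

Borda scores:
  Lumen: 1 + 5 + 1 + 1 + 1 = 9
  Citadel: 3 + 1 + 0 + 4 + 0 = 8
  Kestrel: 4 + 4 + 3 + 5 + 2 = 18
  Juno: 5 + 2 + 5 + 0 + 3 = 15
  Beacon: 2 + 3 + 4 + 3 + 4 = 16
  Granite: 0 + 0 + 2 + 2 + 5 = 9
Kestrel has the highest total.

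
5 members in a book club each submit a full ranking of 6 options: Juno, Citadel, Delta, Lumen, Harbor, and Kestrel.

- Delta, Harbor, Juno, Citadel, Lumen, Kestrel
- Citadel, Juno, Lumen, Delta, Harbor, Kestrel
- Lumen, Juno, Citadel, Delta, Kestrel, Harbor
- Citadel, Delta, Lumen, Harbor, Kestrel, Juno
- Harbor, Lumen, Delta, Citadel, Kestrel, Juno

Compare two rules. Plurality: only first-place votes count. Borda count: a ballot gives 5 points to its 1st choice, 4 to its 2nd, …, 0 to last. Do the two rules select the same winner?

Plurality first-place counts: Juno 0, Citadel 2, Delta 1, Lumen 1, Harbor 1, Kestrel 0 → Citadel.
Borda totals: Juno 11, Citadel 17, Delta 16, Lumen 16, Harbor 12, Kestrel 3 → Citadel.
The two rules agree on Citadel.

Yes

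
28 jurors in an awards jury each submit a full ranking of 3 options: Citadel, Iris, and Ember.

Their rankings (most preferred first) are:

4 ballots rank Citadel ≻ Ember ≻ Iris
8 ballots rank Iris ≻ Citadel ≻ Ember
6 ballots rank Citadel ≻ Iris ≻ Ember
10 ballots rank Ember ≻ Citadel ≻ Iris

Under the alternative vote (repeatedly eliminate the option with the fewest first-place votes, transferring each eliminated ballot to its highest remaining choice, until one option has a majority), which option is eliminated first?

Round 1: Citadel 10, Ember 10, Iris 8. Iris has the fewest and is eliminated.
Round 2: Citadel 18, Ember 10. Citadel has a majority.

Iris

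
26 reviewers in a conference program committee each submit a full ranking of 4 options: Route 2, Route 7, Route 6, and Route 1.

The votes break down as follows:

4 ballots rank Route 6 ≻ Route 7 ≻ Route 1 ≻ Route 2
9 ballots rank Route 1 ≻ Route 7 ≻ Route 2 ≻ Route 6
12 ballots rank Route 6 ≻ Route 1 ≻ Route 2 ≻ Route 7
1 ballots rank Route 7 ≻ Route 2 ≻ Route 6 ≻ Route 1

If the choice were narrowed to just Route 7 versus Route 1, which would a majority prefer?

Route 1

Ballots ranking Route 7 above Route 1: 4+1 = 5.
Ballots ranking Route 1 above Route 7: 9+12 = 21.
Route 1 wins the head-to-head, 21–5.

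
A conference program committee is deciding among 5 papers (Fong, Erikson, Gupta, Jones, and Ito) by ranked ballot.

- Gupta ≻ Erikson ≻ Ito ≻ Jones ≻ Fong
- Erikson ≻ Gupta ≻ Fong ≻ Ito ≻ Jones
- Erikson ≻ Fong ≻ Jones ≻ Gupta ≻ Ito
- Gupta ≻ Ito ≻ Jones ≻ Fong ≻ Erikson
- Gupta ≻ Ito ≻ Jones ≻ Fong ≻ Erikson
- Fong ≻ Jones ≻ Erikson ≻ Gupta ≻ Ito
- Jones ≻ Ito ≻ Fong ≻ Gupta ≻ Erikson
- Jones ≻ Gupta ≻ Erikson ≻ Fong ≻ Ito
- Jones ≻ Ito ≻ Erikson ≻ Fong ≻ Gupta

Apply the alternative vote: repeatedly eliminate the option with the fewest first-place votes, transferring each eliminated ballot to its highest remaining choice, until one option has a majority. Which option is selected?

Jones

Round 1: Gupta 3, Jones 3, Erikson 2, Fong 1, Ito 0. Ito has the fewest and is eliminated.
Round 2: Gupta 3, Jones 3, Erikson 2, Fong 1. Fong has the fewest and is eliminated.
Round 3: Jones 4, Gupta 3, Erikson 2. Erikson has the fewest and is eliminated.
Round 4: Jones 5, Gupta 4. Jones has a majority.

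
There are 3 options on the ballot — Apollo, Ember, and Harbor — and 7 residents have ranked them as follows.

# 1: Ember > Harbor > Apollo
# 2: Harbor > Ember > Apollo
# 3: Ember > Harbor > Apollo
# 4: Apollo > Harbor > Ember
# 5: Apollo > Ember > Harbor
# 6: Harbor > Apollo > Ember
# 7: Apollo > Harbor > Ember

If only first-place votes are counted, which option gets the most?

First-place vote totals:
  Apollo: 3
  Ember: 2
  Harbor: 2
Apollo has the most first-place votes.

Apollo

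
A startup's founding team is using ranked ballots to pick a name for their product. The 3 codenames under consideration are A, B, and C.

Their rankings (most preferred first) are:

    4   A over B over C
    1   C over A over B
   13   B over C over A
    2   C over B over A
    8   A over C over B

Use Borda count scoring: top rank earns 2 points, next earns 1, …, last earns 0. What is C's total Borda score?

27

Borda scores:
  A: 4·2 + 1 + 13·0 + 2·0 + 8·2 = 25
  B: 4·1 + 0 + 13·2 + 2·1 + 8·0 = 32
  C: 4·0 + 2 + 13·1 + 2·2 + 8·1 = 27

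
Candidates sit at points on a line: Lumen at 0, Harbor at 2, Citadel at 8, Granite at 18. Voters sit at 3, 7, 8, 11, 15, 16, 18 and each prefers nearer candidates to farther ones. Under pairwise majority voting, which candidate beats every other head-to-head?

With single-peaked preferences on a line, the Condorcet winner is the candidate closest to the median voter.
The median voter (position 11) is closest to Citadel at 8.
Check: Citadel vs Harbor — voters closer to Citadel: 6 of 7.

Citadel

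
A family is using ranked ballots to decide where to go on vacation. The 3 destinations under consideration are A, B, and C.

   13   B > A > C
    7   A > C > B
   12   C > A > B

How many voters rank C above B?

Ballots ranking C above B: 7+12 = 19.
Ballots ranking B above C: 13.
So 19 of 32 voters prefer C to B.

19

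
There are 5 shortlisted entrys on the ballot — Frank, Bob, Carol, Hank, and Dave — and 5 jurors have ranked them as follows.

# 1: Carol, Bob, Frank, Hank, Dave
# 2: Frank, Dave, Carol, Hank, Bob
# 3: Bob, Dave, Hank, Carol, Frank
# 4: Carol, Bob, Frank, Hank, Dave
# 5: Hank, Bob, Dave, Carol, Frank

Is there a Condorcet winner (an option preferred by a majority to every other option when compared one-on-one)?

No

Head-to-head results (5 voters total):
Frank vs Bob: Bob wins 4–1.
Frank vs Carol: Carol wins 4–1.
Frank vs Hank: Frank wins 3–2.
Frank vs Dave: Frank wins 3–2.
Bob vs Carol: Carol wins 3–2.
Bob vs Hank: Bob wins 3–2.
Bob vs Dave: Bob wins 4–1.
Carol vs Hank: Carol wins 3–2.
Carol vs Dave: Dave wins 3–2.
Hank vs Dave: Hank wins 3–2.
No candidate beats all others: Frank beats Dave beats Carol beats Frank, a majority cycle.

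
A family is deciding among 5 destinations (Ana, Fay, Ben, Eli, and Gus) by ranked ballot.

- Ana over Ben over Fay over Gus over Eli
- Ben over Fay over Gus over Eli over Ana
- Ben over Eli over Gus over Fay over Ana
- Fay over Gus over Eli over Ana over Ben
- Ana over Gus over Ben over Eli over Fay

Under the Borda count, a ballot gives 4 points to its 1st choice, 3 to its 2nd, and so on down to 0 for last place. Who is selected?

Ben

Borda scores:
  Ana: 4 + 0 + 0 + 1 + 4 = 9
  Fay: 2 + 3 + 1 + 4 + 0 = 10
  Ben: 3 + 4 + 4 + 0 + 2 = 13
  Eli: 0 + 1 + 3 + 2 + 1 = 7
  Gus: 1 + 2 + 2 + 3 + 3 = 11
Ben has the highest total.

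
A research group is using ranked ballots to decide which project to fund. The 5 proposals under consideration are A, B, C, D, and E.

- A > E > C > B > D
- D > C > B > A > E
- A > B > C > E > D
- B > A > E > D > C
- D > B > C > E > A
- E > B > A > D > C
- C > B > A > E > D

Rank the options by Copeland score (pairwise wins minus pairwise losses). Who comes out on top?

B

Pairwise results:
  A vs B: B wins 5–2.
  A vs C: A wins 4–3.
  A vs D: A wins 5–2.
  A vs E: A wins 5–2.
  B vs C: B wins 4–3.
  B vs D: B wins 5–2.
  B vs E: B wins 5–2.
  C vs D: D wins 4–3.
  C vs E: C wins 4–3.
  D vs E: E wins 5–2.
Copeland scores (wins − losses):
  A: 3 − 1 = 2
  B: 4 − 0 = 4
  C: 1 − 3 = -2
  D: 1 − 3 = -2
  E: 1 − 3 = -2
B has the best Copeland score.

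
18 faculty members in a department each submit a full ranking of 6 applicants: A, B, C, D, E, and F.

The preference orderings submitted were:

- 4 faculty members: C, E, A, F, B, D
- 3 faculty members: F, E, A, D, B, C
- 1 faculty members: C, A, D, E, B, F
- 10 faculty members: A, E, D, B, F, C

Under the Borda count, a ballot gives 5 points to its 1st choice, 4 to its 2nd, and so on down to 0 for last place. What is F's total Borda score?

Borda scores:
  A: 4·3 + 3·3 + 4 + 10·5 = 75
  B: 4·1 + 3·1 + 1 + 10·2 = 28
  C: 4·5 + 3·0 + 5 + 10·0 = 25
  D: 4·0 + 3·2 + 3 + 10·3 = 39
  E: 4·4 + 3·4 + 2 + 10·4 = 70
  F: 4·2 + 3·5 + 0 + 10·1 = 33

33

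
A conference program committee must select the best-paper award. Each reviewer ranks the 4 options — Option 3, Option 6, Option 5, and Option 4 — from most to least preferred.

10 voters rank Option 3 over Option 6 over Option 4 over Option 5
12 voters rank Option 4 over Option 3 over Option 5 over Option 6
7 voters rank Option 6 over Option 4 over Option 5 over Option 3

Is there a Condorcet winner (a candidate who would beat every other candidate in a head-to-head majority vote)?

Head-to-head results (29 voters total):
Option 3 vs Option 6: Option 3 wins 22–7.
Option 3 vs Option 5: Option 3 wins 22–7.
Option 3 vs Option 4: Option 4 wins 19–10.
Option 6 vs Option 5: Option 6 wins 17–12.
Option 6 vs Option 4: Option 6 wins 17–12.
Option 5 vs Option 4: Option 4 wins 29–0.
No candidate beats all others: Option 3 beats Option 6 beats Option 4 beats Option 3, a majority cycle.

No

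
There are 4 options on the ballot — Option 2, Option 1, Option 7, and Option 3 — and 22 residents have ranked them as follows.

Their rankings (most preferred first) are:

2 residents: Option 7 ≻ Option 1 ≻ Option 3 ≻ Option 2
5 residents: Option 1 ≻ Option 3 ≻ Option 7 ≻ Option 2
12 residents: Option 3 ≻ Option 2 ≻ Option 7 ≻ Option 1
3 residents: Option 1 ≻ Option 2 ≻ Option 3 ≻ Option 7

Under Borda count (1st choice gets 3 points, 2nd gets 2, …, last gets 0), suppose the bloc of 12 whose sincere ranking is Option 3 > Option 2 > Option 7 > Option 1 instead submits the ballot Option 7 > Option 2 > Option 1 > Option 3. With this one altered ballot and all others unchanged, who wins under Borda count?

Option 7

Borda totals with the altered ballot: Option 2 30, Option 1 40, Option 7 47, Option 3 15.
The switch changes the winner from Option 3 to Option 7.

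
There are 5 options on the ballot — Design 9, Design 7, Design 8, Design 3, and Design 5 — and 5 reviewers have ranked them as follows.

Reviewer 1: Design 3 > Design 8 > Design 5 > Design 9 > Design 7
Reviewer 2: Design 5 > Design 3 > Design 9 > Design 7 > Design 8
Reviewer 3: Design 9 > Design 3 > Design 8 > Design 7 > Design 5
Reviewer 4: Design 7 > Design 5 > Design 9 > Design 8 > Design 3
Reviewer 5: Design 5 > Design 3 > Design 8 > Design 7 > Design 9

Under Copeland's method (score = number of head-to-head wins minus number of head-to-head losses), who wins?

Design 5

Pairwise results:
  Design 9 vs Design 7: Design 9 wins 3–2.
  Design 9 vs Design 8: Design 9 wins 3–2.
  Design 9 vs Design 3: Design 3 wins 3–2.
  Design 9 vs Design 5: Design 5 wins 4–1.
  Design 7 vs Design 8: Design 8 wins 3–2.
  Design 7 vs Design 3: Design 3 wins 4–1.
  Design 7 vs Design 5: Design 5 wins 3–2.
  Design 8 vs Design 3: Design 3 wins 4–1.
  Design 8 vs Design 5: Design 5 wins 3–2.
  Design 3 vs Design 5: Design 5 wins 3–2.
Copeland scores (wins − losses):
  Design 9: 2 − 2 = 0
  Design 7: 0 − 4 = -4
  Design 8: 1 − 3 = -2
  Design 3: 3 − 1 = 2
  Design 5: 4 − 0 = 4
Design 5 has the best Copeland score.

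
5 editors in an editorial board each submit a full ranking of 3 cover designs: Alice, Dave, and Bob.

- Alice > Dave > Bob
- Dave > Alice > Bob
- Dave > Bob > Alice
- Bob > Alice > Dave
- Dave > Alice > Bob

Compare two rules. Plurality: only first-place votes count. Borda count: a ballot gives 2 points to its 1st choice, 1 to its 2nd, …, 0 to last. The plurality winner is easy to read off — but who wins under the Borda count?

Dave

Plurality first-place counts: Alice 1, Dave 3, Bob 1 → Dave.
Borda totals: Alice 5, Dave 7, Bob 3 → Dave.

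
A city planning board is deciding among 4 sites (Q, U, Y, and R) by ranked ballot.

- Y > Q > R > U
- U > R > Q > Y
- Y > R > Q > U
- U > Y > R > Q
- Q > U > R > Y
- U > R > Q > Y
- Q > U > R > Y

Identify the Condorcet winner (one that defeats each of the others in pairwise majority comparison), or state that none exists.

Head-to-head results (7 voters total):
Q vs U: Q wins 4–3.
Q vs Y: Q wins 4–3.
Q vs R: R wins 4–3.
U vs Y: U wins 5–2.
U vs R: U wins 5–2.
Y vs R: R wins 4–3.
No candidate beats all others: Q beats U beats R beats Q, a majority cycle.

No Condorcet winner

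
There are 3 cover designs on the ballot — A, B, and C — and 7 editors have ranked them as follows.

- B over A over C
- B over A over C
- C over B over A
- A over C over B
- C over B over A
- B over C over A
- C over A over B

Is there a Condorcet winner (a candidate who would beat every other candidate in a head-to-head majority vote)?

Yes

Head-to-head results (7 voters total):
A vs B: B wins 5–2.
A vs C: C wins 4–3.
B vs C: C wins 4–3.
C beats each rival — A (4–3), B (4–3) — so C is the Condorcet winner.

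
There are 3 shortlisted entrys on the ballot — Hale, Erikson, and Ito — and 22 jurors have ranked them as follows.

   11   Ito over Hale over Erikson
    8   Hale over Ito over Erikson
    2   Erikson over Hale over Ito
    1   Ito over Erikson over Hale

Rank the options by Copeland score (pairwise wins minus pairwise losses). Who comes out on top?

Ito

Pairwise results:
  Hale vs Erikson: Hale wins 19–3.
  Hale vs Ito: Ito wins 12–10.
  Erikson vs Ito: Ito wins 20–2.
Copeland scores (wins − losses):
  Hale: 1 − 1 = 0
  Erikson: 0 − 2 = -2
  Ito: 2 − 0 = 2
Ito has the best Copeland score.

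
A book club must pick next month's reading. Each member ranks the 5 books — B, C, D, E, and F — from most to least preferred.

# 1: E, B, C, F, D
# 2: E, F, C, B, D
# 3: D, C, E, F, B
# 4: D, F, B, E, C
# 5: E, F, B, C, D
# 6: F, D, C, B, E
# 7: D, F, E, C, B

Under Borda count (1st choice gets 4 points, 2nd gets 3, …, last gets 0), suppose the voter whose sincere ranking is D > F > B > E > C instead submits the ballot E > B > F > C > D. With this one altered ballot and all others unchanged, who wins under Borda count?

E

Borda totals with the altered ballot: B 10, C 12, D 11, E 20, F 17.
The switch changes the winner from F to E.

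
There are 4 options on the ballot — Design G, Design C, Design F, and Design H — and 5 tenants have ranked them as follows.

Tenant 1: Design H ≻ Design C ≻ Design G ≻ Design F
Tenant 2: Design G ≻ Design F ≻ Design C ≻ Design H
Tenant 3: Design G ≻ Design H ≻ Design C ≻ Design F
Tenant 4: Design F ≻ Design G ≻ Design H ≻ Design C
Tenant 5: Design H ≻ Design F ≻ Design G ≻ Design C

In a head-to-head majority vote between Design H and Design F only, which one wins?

Design H

Ballots ranking Design H above Design F: 3.
Ballots ranking Design F above Design H: 2.
Design H wins the head-to-head, 3–2.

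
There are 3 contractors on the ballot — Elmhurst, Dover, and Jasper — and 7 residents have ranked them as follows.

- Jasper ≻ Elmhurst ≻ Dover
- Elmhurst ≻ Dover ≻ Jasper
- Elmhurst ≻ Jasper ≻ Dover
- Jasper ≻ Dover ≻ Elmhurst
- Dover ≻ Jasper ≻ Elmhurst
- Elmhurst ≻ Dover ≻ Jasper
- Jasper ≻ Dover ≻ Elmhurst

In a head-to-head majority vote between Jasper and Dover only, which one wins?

Ballots ranking Jasper above Dover: 4.
Ballots ranking Dover above Jasper: 3.
Jasper wins the head-to-head, 4–3.

Jasper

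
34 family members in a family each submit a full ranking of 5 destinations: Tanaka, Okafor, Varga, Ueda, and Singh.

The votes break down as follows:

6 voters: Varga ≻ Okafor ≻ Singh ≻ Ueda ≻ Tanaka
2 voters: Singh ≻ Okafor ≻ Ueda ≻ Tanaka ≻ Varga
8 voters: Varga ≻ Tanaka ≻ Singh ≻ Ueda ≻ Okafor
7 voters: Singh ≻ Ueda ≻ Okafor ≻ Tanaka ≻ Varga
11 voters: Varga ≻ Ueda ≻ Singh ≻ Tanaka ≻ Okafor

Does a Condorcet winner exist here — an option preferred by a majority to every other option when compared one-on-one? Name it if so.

Varga

Head-to-head results (34 voters total):
Tanaka vs Okafor: Tanaka wins 19–15.
Tanaka vs Varga: Varga wins 25–9.
Tanaka vs Ueda: Ueda wins 26–8.
Tanaka vs Singh: Singh wins 26–8.
Okafor vs Varga: Varga wins 25–9.
Okafor vs Ueda: Ueda wins 26–8.
Okafor vs Singh: Singh wins 28–6.
Varga vs Ueda: Varga wins 25–9.
Varga vs Singh: Varga wins 25–9.
Ueda vs Singh: Singh wins 23–11.
Varga beats each rival — Tanaka (25–9), Okafor (25–9), Ueda (25–9), Singh (25–9) — so Varga is the Condorcet winner.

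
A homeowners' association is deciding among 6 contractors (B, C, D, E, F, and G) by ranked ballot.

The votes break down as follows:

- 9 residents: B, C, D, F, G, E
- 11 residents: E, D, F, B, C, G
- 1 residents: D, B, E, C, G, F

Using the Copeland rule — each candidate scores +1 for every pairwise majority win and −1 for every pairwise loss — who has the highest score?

Pairwise results:
  B vs C: B wins 21–0.
  B vs D: D wins 12–9.
  B vs E: E wins 11–10.
  B vs F: F wins 11–10.
  B vs G: B wins 21–0.
  C vs D: D wins 12–9.
  C vs E: E wins 12–9.
  C vs F: F wins 11–10.
  C vs G: C wins 21–0.
  D vs E: E wins 11–10.
  D vs F: D wins 21–0.
  D vs G: D wins 21–0.
  E vs F: E wins 12–9.
  E vs G: E wins 12–9.
  F vs G: F wins 20–1.
Copeland scores (wins − losses):
  B: 2 − 3 = -1
  C: 1 − 4 = -3
  D: 4 − 1 = 3
  E: 5 − 0 = 5
  F: 3 − 2 = 1
  G: 0 − 5 = -5
E has the best Copeland score.

E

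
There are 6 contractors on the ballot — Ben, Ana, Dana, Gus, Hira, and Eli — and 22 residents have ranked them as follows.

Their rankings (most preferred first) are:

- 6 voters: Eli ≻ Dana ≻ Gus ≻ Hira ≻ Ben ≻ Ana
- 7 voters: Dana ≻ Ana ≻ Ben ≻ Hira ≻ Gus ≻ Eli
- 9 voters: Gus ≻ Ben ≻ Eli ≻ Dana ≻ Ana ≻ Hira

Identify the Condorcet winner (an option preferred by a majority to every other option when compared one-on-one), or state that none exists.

None — there is no Condorcet winner

Head-to-head results (22 voters total):
Ben vs Ana: Ben wins 15–7.
Ben vs Dana: Dana wins 13–9.
Ben vs Gus: Gus wins 15–7.
Ben vs Hira: Ben wins 16–6.
Ben vs Eli: Ben wins 16–6.
Ana vs Dana: Dana wins 22–0.
Ana vs Gus: Gus wins 15–7.
Ana vs Hira: Ana wins 16–6.
Ana vs Eli: Eli wins 15–7.
Dana vs Gus: Dana wins 13–9.
Dana vs Hira: Dana wins 22–0.
Dana vs Eli: Eli wins 15–7.
Gus vs Hira: Gus wins 15–7.
Gus vs Eli: Gus wins 16–6.
Hira vs Eli: Eli wins 15–7.
No candidate beats all others: Ben beats Eli beats Dana beats Ben, a majority cycle.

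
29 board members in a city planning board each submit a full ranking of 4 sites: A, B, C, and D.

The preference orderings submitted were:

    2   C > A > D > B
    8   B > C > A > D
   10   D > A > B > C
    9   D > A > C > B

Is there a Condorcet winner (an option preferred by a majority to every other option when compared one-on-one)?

Head-to-head results (29 voters total):
A vs B: A wins 21–8.
A vs C: A wins 19–10.
A vs D: D wins 19–10.
B vs C: B wins 18–11.
B vs D: D wins 21–8.
C vs D: D wins 19–10.
D beats each rival — A (19–10), B (21–8), C (19–10) — so D is the Condorcet winner.

Yes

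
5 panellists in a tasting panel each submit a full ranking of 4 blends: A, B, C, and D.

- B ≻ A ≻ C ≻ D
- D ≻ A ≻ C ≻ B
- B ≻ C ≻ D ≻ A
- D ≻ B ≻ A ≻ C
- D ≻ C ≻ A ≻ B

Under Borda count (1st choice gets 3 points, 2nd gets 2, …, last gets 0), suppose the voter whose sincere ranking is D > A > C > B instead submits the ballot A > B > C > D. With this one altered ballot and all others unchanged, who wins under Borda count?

B

Borda totals with the altered ballot: A 7, B 10, C 6, D 7.
The switch changes the winner from D to B.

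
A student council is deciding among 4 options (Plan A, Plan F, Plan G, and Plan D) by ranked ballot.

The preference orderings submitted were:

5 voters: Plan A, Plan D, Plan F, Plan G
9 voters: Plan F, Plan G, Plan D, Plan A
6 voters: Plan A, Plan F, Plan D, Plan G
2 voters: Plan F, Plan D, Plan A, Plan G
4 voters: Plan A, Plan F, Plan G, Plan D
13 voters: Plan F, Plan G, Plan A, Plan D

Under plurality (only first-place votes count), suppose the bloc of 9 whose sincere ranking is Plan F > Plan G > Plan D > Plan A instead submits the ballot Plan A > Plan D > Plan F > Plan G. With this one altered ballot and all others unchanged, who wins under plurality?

Plan A

First-place totals with the altered ballot: Plan A 24, Plan F 15, Plan G 0, Plan D 0.
The switch changes the winner from Plan F to Plan A.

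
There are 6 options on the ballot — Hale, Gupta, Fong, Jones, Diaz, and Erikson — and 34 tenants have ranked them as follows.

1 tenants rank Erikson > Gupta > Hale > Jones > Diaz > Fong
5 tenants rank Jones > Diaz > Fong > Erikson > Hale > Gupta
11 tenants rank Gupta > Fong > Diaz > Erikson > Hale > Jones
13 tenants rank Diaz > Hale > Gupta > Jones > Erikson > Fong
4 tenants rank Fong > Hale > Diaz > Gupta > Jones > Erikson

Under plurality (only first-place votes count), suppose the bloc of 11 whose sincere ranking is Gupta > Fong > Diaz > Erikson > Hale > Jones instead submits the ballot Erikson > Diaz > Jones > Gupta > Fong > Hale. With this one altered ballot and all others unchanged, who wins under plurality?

Diaz

First-place totals with the altered ballot: Hale 0, Gupta 0, Fong 4, Jones 5, Diaz 13, Erikson 12.
The winner is unchanged: still Diaz.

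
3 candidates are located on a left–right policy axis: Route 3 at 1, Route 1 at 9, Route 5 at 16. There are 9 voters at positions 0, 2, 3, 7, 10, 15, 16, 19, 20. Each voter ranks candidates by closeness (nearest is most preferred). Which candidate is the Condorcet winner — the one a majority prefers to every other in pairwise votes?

With single-peaked preferences on a line, the Condorcet winner is the candidate closest to the median voter.
The median voter (position 10) is closest to Route 1 at 9.
Check: Route 1 vs Route 5 — voters closer to Route 1: 5 of 9.

Route 1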